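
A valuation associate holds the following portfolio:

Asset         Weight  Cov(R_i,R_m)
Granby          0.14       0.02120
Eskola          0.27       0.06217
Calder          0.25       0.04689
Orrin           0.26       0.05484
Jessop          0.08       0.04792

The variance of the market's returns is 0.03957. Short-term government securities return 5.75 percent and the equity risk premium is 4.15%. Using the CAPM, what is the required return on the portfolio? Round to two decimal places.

10.95%

β_Granby = 0.02120 / 0.03957 = 0.5358
β_Eskola = 0.06217 / 0.03957 = 1.5711
β_Calder = 0.04689 / 0.03957 = 1.1850
β_Orrin = 0.05484 / 0.03957 = 1.3859
β_Jessop = 0.04792 / 0.03957 = 1.2110
β_P = Σ w_i β_i = 0.14×0.5358 + 0.27×1.5711 + 0.25×1.1850 + 0.26×1.3859 + 0.08×1.2110 = 1.2527
E(R_P) = R_f + β_P × MRP = 5.75% + 1.2527 × 4.15% = 10.95%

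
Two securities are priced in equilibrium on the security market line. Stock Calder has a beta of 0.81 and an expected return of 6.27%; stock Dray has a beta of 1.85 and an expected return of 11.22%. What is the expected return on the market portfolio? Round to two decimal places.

7.17%

Both satisfy E(R) = R_f + β·MRP, so the slope of the SML is
MRP = (11.22% − 6.27%) / (1.85 − 0.81) = 4.95% / 1.04 = 4.7596%
R_f = E(R_Calder) − β_Calder·MRP = 6.27% − 0.81 × 4.7596% = 2.4147%
E(R_m) = R_f + MRP = 2.4147% + 4.7596% = 7.17%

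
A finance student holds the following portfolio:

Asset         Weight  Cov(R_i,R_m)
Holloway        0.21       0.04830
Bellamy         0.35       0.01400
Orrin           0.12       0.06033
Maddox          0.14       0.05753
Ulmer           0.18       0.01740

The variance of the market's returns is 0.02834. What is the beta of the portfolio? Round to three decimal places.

β_Holloway = 0.04830 / 0.02834 = 1.7043
β_Bellamy = 0.01400 / 0.02834 = 0.4940
β_Orrin = 0.06033 / 0.02834 = 2.1288
β_Maddox = 0.05753 / 0.02834 = 2.0300
β_Ulmer = 0.01740 / 0.02834 = 0.6140
β_P = Σ w_i β_i = 0.21×1.7043 + 0.35×0.4940 + 0.12×2.1288 + 0.14×2.0300 + 0.18×0.6140 = 1.1810

1.181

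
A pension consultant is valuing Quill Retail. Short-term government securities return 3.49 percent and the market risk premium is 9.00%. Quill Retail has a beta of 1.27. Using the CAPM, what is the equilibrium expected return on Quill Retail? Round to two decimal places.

14.92%

E(R) = R_f + β × MRP = 3.49% + 1.27 × 9.00% = 14.92%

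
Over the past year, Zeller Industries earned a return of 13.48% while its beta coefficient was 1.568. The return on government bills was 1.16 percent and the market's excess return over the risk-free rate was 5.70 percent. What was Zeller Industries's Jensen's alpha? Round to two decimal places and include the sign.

CAPM benchmark = R_f + β(R_m − R_f) = 1.16% + 1.568 × 5.70% = 10.09760%
α = actual − benchmark = 13.48% − 10.09760% = +3.38%

+3.38%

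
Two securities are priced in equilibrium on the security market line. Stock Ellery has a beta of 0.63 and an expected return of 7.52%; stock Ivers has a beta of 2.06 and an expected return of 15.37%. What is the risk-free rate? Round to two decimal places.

Both satisfy E(R) = R_f + β·MRP, so the slope of the SML is
MRP = (15.37% − 7.52%) / (2.06 − 0.63) = 7.85% / 1.43 = 5.4895%
R_f = E(R_Ellery) − β_Ellery·MRP = 7.52% − 0.63 × 5.4895% = 4.0616%

4.06%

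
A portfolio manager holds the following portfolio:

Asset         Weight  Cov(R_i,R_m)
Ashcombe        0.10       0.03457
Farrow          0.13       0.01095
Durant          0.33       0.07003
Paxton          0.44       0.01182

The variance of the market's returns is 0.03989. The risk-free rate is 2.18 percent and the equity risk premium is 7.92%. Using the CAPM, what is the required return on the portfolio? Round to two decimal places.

8.77%

β_Ashcombe = 0.03457 / 0.03989 = 0.8666
β_Farrow = 0.01095 / 0.03989 = 0.2745
β_Durant = 0.07003 / 0.03989 = 1.7556
β_Paxton = 0.01182 / 0.03989 = 0.2963
β_P = Σ w_i β_i = 0.10×0.8666 + 0.13×0.2745 + 0.33×1.7556 + 0.44×0.2963 = 0.8321
E(R_P) = R_f + β_P × MRP = 2.18% + 0.8321 × 7.92% = 8.77%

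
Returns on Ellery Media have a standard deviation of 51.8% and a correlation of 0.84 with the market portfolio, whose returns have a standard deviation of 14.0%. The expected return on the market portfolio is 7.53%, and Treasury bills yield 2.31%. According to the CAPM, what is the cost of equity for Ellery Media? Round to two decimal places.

β = ρ × σ_i / σ_m = 0.84 × 51.8% / 14.0% = 3.1080
MRP = 7.53% − 2.31% = 5.22%
E(R) = 2.31% + 3.1080 × 5.22% = 18.53%

18.53%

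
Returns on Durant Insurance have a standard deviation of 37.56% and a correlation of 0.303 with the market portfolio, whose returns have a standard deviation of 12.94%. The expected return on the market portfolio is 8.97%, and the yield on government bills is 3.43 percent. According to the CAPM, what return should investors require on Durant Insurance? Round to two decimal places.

β = ρ × σ_i / σ_m = 0.303 × 37.56% / 12.94% = 0.8795
MRP = 8.97% − 3.43% = 5.54%
E(R) = 3.43% + 0.8795 × 5.54% = 8.30%

8.30%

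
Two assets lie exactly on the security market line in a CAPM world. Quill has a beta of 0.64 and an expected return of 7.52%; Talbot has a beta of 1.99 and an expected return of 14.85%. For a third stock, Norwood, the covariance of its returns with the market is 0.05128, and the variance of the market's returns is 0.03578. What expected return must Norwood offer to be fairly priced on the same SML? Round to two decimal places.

11.83%

MRP = (14.85% − 7.52%) / (1.99 − 0.64) = 5.4296%
R_f = 7.52% − 0.64 × 5.4296% = 4.0451%
β_Norwood = Cov / Var(R_m) = 0.05128 / 0.03578 = 1.4332
E(R_Norwood) = R_f + β × MRP = 4.0451% + 1.4332 × 5.4296% = 11.83%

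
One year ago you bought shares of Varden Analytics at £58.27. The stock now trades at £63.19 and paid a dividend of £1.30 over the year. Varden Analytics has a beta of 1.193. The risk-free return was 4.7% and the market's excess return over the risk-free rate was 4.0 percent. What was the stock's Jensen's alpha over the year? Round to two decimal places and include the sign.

+1.20%

Realised HPR = (P1 + D1 − P0) / P0 = (63.19 + 1.30 − 58.27) / 58.27 = 6.22 / 58.27 = 10.6744%
CAPM required = R_f + β·MRP = 4.7% + 1.193 × 4.0% = 9.4720%
α = realised − required = 10.6744% − 9.4720% = +1.20%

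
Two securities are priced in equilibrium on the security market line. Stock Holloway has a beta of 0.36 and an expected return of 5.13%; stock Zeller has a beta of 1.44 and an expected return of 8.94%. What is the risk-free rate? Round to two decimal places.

3.86%

Both satisfy E(R) = R_f + β·MRP, so the slope of the SML is
MRP = (8.94% − 5.13%) / (1.44 − 0.36) = 3.81% / 1.08 = 3.5278%
R_f = E(R_Holloway) − β_Holloway·MRP = 5.13% − 0.36 × 3.5278% = 3.8600%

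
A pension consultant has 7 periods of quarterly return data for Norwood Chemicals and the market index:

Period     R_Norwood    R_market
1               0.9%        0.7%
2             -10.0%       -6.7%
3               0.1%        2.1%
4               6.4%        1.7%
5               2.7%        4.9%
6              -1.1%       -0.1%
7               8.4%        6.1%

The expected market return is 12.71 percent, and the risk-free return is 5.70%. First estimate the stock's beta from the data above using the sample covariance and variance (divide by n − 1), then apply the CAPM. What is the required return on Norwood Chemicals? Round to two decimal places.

Mean R_i = (0.9 − 10.0 + 0.1 + 6.4 + 2.7 − 1.1 + 8.4) / 7 = 1.0571%
Mean R_m = (0.7 − 6.7 + 2.1 + 1.7 + 4.9 − 0.1 + 6.1) / 7 = 1.2429%
Σ(R_i − R̄_i)(R_m − R̄_m) = 134.1029  ⇒  Cov = 134.1029 / 6 = 22.3505
Σ(R_m − R̄_m)² = 103.0971  ⇒  Var(R_m) = 103.0971 / 6 = 17.1829
β = Cov / Var(R_m) = 22.3505 / 17.1829 = 1.3007
MRP = 12.71% − 5.70% = 7.01%
E(R) = R_f + β × MRP = 5.70% + 1.3007 × 7.01% = 14.82%

14.82%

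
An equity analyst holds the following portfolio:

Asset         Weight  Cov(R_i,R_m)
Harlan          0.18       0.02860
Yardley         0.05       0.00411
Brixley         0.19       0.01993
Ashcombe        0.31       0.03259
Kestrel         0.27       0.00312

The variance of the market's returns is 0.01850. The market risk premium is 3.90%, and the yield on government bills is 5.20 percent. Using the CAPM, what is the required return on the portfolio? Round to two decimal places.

9.43%

β_Harlan = 0.02860 / 0.01850 = 1.5459
β_Yardley = 0.00411 / 0.01850 = 0.2222
β_Brixley = 0.01993 / 0.01850 = 1.0773
β_Ashcombe = 0.03259 / 0.01850 = 1.7616
β_Kestrel = 0.00312 / 0.01850 = 0.1686
β_P = Σ w_i β_i = 0.18×1.5459 + 0.05×0.2222 + 0.19×1.0773 + 0.31×1.7616 + 0.27×0.1686 = 1.0857
E(R_P) = R_f + β_P × MRP = 5.20% + 1.0857 × 3.90% = 9.43%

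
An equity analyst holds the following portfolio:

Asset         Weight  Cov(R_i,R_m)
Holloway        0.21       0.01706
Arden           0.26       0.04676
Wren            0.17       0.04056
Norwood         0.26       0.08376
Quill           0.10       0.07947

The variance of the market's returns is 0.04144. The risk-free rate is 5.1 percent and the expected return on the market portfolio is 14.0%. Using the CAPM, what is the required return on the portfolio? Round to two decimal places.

16.35%

β_Holloway = 0.01706 / 0.04144 = 0.4117
β_Arden = 0.04676 / 0.04144 = 1.1284
β_Wren = 0.04056 / 0.04144 = 0.9788
β_Norwood = 0.08376 / 0.04144 = 2.0212
β_Quill = 0.07947 / 0.04144 = 1.9177
β_P = Σ w_i β_i = 0.21×0.4117 + 0.26×1.1284 + 0.17×0.9788 + 0.26×2.0212 + 0.10×1.9177 = 1.2635
MRP = 14.0% − 5.1% = 8.90%
E(R_P) = R_f + β_P × MRP = 5.1% + 1.2635 × 8.9% = 16.35%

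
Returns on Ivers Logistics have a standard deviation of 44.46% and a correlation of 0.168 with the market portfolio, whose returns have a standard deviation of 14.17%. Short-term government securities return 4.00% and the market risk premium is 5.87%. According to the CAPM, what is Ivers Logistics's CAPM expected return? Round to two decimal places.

β = ρ × σ_i / σ_m = 0.168 × 44.46% / 14.17% = 0.5271
E(R) = 4.00% + 0.5271 × 5.87% = 7.09%

7.09%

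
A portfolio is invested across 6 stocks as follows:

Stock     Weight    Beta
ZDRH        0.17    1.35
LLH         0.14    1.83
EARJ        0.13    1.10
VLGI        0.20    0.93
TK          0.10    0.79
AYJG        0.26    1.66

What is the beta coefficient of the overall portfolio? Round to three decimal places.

β_P = Σ w_i β_i = 0.17×1.35 + 0.14×1.83 + 0.13×1.10 + 0.20×0.93 + 0.10×0.79 + 0.26×1.66 = 1.3253

1.325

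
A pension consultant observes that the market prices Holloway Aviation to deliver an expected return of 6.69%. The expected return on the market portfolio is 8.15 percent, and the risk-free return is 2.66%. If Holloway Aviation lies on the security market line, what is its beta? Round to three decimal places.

MRP = 8.15% − 2.66% = 5.49%
β = (E(R) − R_f) / MRP = (6.69% − 2.66%) / 5.49% = 4.03% / 5.49% = 0.734

0.734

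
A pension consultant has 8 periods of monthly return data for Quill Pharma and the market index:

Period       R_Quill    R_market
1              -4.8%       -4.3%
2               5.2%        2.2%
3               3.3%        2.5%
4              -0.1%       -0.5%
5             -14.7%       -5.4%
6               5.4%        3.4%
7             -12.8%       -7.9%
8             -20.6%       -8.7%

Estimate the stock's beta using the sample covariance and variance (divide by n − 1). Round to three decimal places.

Mean R_i = (-4.8 + 5.2 + 3.3 − 0.1 − 14.7 + 5.4 − 12.8 − 20.6) / 8 = -4.8875%
Mean R_m = (-4.3 + 2.2 + 2.5 − 0.5 − 5.4 + 3.4 − 7.9 − 8.7) / 8 = -2.3375%
Σ(R_i − R̄_i)(R_m − R̄_m) = 327.0638  ⇒  Cov = 327.0638 / 7 = 46.7234
Σ(R_m − R̄_m)² = 164.9388  ⇒  Var(R_m) = 164.9388 / 7 = 23.5627
β = Cov / Var(R_m) = 46.7234 / 23.5627 = 1.9829

1.983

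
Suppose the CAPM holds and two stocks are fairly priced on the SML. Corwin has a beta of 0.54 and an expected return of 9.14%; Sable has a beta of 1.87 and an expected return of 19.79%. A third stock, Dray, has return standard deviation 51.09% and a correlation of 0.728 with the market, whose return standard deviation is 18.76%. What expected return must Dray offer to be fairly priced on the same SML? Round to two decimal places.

20.69%

MRP = (19.79% − 9.14%) / (1.87 − 0.54) = 8.0075%
R_f = 9.14% − 0.54 × 8.0075% = 4.8160%
β_Dray = ρ·σ_i/σ_m = 0.728 × 51.09 / 18.76 = 1.9826
E(R_Dray) = R_f + β × MRP = 4.8160% + 1.9826 × 8.0075% = 20.69%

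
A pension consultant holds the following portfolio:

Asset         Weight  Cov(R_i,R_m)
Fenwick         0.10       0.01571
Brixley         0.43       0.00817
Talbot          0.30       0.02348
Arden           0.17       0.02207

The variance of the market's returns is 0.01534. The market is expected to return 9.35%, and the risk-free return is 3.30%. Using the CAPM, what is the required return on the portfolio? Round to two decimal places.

β_Fenwick = 0.01571 / 0.01534 = 1.0241
β_Brixley = 0.00817 / 0.01534 = 0.5326
β_Talbot = 0.02348 / 0.01534 = 1.5306
β_Arden = 0.02207 / 0.01534 = 1.4387
β_P = Σ w_i β_i = 0.10×1.0241 + 0.43×0.5326 + 0.30×1.5306 + 0.17×1.4387 = 1.0352
MRP = 9.35% − 3.30% = 6.05%
E(R_P) = R_f + β_P × MRP = 3.30% + 1.0352 × 6.05% = 9.56%

9.56%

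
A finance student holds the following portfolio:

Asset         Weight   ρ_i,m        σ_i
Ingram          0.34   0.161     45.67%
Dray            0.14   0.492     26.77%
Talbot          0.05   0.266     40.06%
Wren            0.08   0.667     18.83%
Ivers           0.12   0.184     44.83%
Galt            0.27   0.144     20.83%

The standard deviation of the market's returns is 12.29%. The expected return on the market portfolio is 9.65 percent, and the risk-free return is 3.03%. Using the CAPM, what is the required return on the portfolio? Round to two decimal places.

β_Ingram = 0.161 × 45.67% / 12.29% = 0.5983
β_Dray = 0.492 × 26.77% / 12.29% = 1.0717
β_Talbot = 0.266 × 40.06% / 12.29% = 0.8670
β_Wren = 0.667 × 18.83% / 12.29% = 1.0219
β_Ivers = 0.184 × 44.83% / 12.29% = 0.6712
β_Galt = 0.144 × 20.83% / 12.29% = 0.2441
β_P = Σ w_i β_i = 0.34×0.5983 + 0.14×1.0717 + 0.05×0.8670 + 0.08×1.0219 + 0.12×0.6712 + 0.27×0.2441 = 0.6250
MRP = 9.65% − 3.03% = 6.62%
E(R_P) = R_f + β_P × MRP = 3.03% + 0.6250 × 6.62% = 7.17%

7.17%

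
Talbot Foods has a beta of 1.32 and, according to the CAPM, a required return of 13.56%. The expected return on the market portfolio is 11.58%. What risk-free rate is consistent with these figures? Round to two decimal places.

E(R) = R_f + β(E(R_m) − R_f) = R_f(1 − β) + β·E(R_m)
13.56% = R_f × (1 − 1.32) + 1.32 × 11.58%
13.56% = R_f × -0.32 + 15.2856%
R_f = (13.56% − 15.2856%) / -0.32 = 5.39%

5.39%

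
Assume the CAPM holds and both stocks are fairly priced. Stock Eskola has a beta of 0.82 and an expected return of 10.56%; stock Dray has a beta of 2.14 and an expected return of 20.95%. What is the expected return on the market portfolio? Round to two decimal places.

Both satisfy E(R) = R_f + β·MRP, so the slope of the SML is
MRP = (20.95% − 10.56%) / (2.14 − 0.82) = 10.39% / 1.32 = 7.8712%
R_f = E(R_Eskola) − β_Eskola·MRP = 10.56% − 0.82 × 7.8712% = 4.1056%
E(R_m) = R_f + MRP = 4.1056% + 7.8712% = 11.98%

11.98%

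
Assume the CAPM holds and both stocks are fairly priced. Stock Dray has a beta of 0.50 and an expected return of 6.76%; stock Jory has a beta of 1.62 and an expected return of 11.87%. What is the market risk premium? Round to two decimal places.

4.56%

Both satisfy E(R) = R_f + β·MRP, so the slope of the SML is
MRP = (11.87% − 6.76%) / (1.62 − 0.50) = 5.11% / 1.12 = 4.5625%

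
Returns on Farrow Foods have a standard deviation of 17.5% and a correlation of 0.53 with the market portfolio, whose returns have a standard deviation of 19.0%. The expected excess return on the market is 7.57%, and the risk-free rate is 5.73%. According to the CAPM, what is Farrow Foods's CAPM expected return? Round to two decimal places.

β = ρ × σ_i / σ_m = 0.53 × 17.5% / 19.0% = 0.4882
E(R) = 5.73% + 0.4882 × 7.57% = 9.43%

9.43%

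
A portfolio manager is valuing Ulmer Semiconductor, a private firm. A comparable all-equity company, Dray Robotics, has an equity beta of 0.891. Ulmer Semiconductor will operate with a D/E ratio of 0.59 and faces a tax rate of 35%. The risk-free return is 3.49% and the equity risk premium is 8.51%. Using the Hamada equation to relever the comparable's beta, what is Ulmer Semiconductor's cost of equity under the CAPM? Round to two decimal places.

β_L = β_U × [1 + (1 − t)(D/E)] = 0.891 × [1 + (1 − 0.35) × 0.59]
    = 0.891 × [1 + 0.65 × 0.59] = 0.891 × 1.3835 = 1.2327
E(R) = R_f + β_L × MRP = 3.49% + 1.2327 × 8.51% = 13.98%

13.98%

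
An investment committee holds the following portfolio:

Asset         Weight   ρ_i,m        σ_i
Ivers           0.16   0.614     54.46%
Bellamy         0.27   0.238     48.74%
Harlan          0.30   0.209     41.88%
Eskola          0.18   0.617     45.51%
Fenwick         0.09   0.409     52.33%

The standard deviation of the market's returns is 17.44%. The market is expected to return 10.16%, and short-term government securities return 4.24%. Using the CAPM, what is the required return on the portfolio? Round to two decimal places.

10.38%

β_Ivers = 0.614 × 54.46% / 17.44% = 1.9173
β_Bellamy = 0.238 × 48.74% / 17.44% = 0.6651
β_Harlan = 0.209 × 41.88% / 17.44% = 0.5019
β_Eskola = 0.617 × 45.51% / 17.44% = 1.6101
β_Fenwick = 0.409 × 52.33% / 17.44% = 1.2272
β_P = Σ w_i β_i = 0.16×1.9173 + 0.27×0.6651 + 0.30×0.5019 + 0.18×1.6101 + 0.09×1.2272 = 1.0372
MRP = 10.16% − 4.24% = 5.92%
E(R_P) = R_f + β_P × MRP = 4.24% + 1.0372 × 5.92% = 10.38%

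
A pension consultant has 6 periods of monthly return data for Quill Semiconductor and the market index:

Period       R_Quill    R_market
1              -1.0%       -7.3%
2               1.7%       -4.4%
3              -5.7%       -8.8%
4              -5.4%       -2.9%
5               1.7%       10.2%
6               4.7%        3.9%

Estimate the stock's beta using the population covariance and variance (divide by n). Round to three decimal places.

Mean R_i = (-1.0 + 1.7 − 5.7 − 5.4 + 1.7 + 4.7) / 6 = -0.6667%
Mean R_m = (-7.3 − 4.4 − 8.8 − 2.9 + 10.2 + 3.9) / 6 = -1.5500%
Σ(R_i − R̄_i)(R_m − R̄_m) = 95.1100  ⇒  Cov = 95.1100 / 6 = 15.8517
Σ(R_m − R̄_m)² = 263.3350  ⇒  Var(R_m) = 263.3350 / 6 = 43.8892
β = Cov / Var(R_m) = 15.8517 / 43.8892 = 0.3612

0.361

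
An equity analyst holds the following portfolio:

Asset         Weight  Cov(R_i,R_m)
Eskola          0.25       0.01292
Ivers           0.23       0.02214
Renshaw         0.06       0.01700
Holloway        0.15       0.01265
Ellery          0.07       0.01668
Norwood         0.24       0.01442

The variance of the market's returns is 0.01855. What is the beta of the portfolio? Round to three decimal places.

β_Eskola = 0.01292 / 0.01855 = 0.6965
β_Ivers = 0.02214 / 0.01855 = 1.1935
β_Renshaw = 0.01700 / 0.01855 = 0.9164
β_Holloway = 0.01265 / 0.01855 = 0.6819
β_Ellery = 0.01668 / 0.01855 = 0.8992
β_Norwood = 0.01442 / 0.01855 = 0.7774
β_P = Σ w_i β_i = 0.25×0.6965 + 0.23×1.1935 + 0.06×0.9164 + 0.15×0.6819 + 0.07×0.8992 + 0.24×0.7774 = 0.8554

0.855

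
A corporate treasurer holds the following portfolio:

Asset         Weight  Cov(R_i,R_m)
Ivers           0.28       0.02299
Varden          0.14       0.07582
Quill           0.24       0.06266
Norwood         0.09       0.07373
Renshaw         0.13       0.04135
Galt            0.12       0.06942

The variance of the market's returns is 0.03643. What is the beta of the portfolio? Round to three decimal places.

β_Ivers = 0.02299 / 0.03643 = 0.6311
β_Varden = 0.07582 / 0.03643 = 2.0813
β_Quill = 0.06266 / 0.03643 = 1.7200
β_Norwood = 0.07373 / 0.03643 = 2.0239
β_Renshaw = 0.04135 / 0.03643 = 1.1351
β_Galt = 0.06942 / 0.03643 = 1.9056
β_P = Σ w_i β_i = 0.28×0.6311 + 0.14×2.0813 + 0.24×1.7200 + 0.09×2.0239 + 0.13×1.1351 + 0.12×1.9056 = 1.4393

1.439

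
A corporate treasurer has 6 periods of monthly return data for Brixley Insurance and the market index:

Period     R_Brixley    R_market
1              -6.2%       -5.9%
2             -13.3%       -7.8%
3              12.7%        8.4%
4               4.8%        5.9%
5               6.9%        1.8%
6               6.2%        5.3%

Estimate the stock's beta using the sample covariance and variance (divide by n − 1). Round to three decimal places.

1.377

Mean R_i = (-6.2 − 13.3 + 12.7 + 4.8 + 6.9 + 6.2) / 6 = 1.8500%
Mean R_m = (-5.9 − 7.8 + 8.4 + 5.9 + 1.8 + 5.3) / 6 = 1.2833%
Σ(R_i − R̄_i)(R_m − R̄_m) = 306.3550  ⇒  Cov = 306.3550 / 5 = 61.2710
Σ(R_m − R̄_m)² = 222.4683  ⇒  Var(R_m) = 222.4683 / 5 = 44.4937
β = Cov / Var(R_m) = 61.2710 / 44.4937 = 1.3771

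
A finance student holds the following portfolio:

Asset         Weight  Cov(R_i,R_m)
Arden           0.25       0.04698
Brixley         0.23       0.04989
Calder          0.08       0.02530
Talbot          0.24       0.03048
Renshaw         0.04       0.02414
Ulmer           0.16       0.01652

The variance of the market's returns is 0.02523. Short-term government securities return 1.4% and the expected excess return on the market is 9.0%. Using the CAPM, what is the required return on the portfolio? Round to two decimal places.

14.30%

β_Arden = 0.04698 / 0.02523 = 1.8621
β_Brixley = 0.04989 / 0.02523 = 1.9774
β_Calder = 0.02530 / 0.02523 = 1.0028
β_Talbot = 0.03048 / 0.02523 = 1.2081
β_Renshaw = 0.02414 / 0.02523 = 0.9568
β_Ulmer = 0.01652 / 0.02523 = 0.6548
β_P = Σ w_i β_i = 0.25×1.8621 + 0.23×1.9774 + 0.08×1.0028 + 0.24×1.2081 + 0.04×0.9568 + 0.16×0.6548 = 1.4335
E(R_P) = R_f + β_P × MRP = 1.4% + 1.4335 × 9.0% = 14.30%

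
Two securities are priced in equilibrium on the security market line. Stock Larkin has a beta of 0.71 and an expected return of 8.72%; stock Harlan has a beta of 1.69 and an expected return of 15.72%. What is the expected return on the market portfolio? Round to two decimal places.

10.79%

Both satisfy E(R) = R_f + β·MRP, so the slope of the SML is
MRP = (15.72% − 8.72%) / (1.69 − 0.71) = 7.00% / 0.98 = 7.1429%
R_f = E(R_Larkin) − β_Larkin·MRP = 8.72% − 0.71 × 7.1429% = 3.6485%
E(R_m) = R_f + MRP = 3.6485% + 7.1429% = 10.79%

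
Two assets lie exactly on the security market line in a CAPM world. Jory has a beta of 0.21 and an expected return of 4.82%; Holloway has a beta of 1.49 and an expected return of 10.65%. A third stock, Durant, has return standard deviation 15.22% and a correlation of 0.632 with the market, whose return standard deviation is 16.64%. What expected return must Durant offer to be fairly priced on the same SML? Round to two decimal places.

6.50%

MRP = (10.65% − 4.82%) / (1.49 − 0.21) = 4.5547%
R_f = 4.82% − 0.21 × 4.5547% = 3.8635%
β_Durant = ρ·σ_i/σ_m = 0.632 × 15.22 / 16.64 = 0.5781
E(R_Durant) = R_f + β × MRP = 3.8635% + 0.5781 × 4.5547% = 6.50%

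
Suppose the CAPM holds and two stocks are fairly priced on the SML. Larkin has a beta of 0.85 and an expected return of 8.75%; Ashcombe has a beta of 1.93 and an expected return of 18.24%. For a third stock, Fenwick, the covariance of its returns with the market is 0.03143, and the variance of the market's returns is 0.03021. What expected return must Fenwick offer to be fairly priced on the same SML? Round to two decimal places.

10.42%

MRP = (18.24% − 8.75%) / (1.93 − 0.85) = 8.7870%
R_f = 8.75% − 0.85 × 8.7870% = 1.2811%
β_Fenwick = Cov / Var(R_m) = 0.03143 / 0.03021 = 1.0404
E(R_Fenwick) = R_f + β × MRP = 1.2811% + 1.0404 × 8.7870% = 10.42%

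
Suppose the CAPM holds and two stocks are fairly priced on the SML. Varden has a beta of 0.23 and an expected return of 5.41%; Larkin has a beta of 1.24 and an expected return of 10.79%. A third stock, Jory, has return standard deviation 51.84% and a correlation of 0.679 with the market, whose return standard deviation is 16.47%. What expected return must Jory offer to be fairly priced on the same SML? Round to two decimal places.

15.57%

MRP = (10.79% − 5.41%) / (1.24 − 0.23) = 5.3267%
R_f = 5.41% − 0.23 × 5.3267% = 4.1849%
β_Jory = ρ·σ_i/σ_m = 0.679 × 51.84 / 16.47 = 2.1372
E(R_Jory) = R_f + β × MRP = 4.1849% + 2.1372 × 5.3267% = 15.57%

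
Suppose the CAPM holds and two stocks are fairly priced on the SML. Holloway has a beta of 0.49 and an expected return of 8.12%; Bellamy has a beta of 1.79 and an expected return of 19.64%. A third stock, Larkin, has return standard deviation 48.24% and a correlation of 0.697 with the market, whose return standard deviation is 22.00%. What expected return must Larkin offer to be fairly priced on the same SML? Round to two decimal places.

17.32%

MRP = (19.64% − 8.12%) / (1.79 − 0.49) = 8.8615%
R_f = 8.12% − 0.49 × 8.8615% = 3.7779%
β_Larkin = ρ·σ_i/σ_m = 0.697 × 48.24 / 22.00 = 1.5283
E(R_Larkin) = R_f + β × MRP = 3.7779% + 1.5283 × 8.8615% = 17.32%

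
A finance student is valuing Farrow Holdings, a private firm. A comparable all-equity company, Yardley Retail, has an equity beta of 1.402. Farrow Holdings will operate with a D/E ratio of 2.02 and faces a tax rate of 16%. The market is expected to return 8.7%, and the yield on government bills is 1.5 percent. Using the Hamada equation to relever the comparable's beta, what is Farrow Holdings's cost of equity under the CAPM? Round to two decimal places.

β_L = β_U × [1 + (1 − t)(D/E)] = 1.402 × [1 + (1 − 0.16) × 2.02]
    = 1.402 × [1 + 0.84 × 2.02] = 1.402 × 2.6968 = 3.7809
MRP = 8.7% − 1.5% = 7.20%
E(R) = R_f + β_L × MRP = 1.5% + 3.7809 × 7.2% = 28.72%

28.72%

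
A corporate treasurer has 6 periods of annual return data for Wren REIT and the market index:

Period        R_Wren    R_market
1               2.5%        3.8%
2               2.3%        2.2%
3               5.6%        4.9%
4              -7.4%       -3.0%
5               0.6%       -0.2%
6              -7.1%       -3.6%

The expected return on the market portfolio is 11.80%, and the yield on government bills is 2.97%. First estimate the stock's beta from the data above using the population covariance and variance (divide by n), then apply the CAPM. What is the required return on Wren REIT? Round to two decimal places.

Mean R_i = (2.5 + 2.3 + 5.6 − 7.4 + 0.6 − 7.1) / 6 = -0.5833%
Mean R_m = (3.8 + 2.2 + 4.9 − 3.0 − 0.2 − 3.6) / 6 = 0.6833%
Σ(R_i − R̄_i)(R_m − R̄_m) = 92.0317  ⇒  Cov = 92.0317 / 6 = 15.3386
Σ(R_m − R̄_m)² = 62.4883  ⇒  Var(R_m) = 62.4883 / 6 = 10.4147
β = Cov / Var(R_m) = 15.3386 / 10.4147 = 1.4728
MRP = 11.80% − 2.97% = 8.83%
E(R) = R_f + β × MRP = 2.97% + 1.4728 × 8.83% = 15.97%

15.97%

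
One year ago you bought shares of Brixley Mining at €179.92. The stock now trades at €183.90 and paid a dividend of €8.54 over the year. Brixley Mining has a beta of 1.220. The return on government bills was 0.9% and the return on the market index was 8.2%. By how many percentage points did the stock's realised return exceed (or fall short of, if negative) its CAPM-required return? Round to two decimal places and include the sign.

-2.85%

Realised HPR = (P1 + D1 − P0) / P0 = (183.90 + 8.54 − 179.92) / 179.92 = 12.52 / 179.92 = 6.9586%
MRP = 8.2% − 0.9% = 7.30%
CAPM required = R_f + β·MRP = 0.9% + 1.220 × 7.3% = 9.8060%
α = realised − required = 6.9586% − 9.8060% = -2.85%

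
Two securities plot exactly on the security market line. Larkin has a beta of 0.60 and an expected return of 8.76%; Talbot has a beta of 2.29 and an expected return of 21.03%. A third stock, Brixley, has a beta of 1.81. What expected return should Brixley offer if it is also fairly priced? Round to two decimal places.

17.55%

MRP (SML slope) = (21.03% − 8.76%) / (2.29 − 0.60) = 12.27% / 1.69 = 7.2604%
R_f (intercept) = 8.76% − 0.60 × 7.2604% = 4.4038%
E(R_Brixley) = R_f + β × MRP = 4.4038% + 1.81 × 7.2604% = 17.55%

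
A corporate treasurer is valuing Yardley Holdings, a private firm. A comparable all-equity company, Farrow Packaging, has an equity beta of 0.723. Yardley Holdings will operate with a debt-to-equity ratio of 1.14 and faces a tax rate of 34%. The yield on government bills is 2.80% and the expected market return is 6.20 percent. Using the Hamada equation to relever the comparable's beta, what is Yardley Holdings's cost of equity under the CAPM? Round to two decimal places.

β_L = β_U × [1 + (1 − t)(D/E)] = 0.723 × [1 + (1 − 0.34) × 1.14]
    = 0.723 × [1 + 0.66 × 1.14] = 0.723 × 1.7524 = 1.2670
MRP = 6.20% − 2.80% = 3.40%
E(R) = R_f + β_L × MRP = 2.80% + 1.2670 × 3.40% = 7.11%

7.11%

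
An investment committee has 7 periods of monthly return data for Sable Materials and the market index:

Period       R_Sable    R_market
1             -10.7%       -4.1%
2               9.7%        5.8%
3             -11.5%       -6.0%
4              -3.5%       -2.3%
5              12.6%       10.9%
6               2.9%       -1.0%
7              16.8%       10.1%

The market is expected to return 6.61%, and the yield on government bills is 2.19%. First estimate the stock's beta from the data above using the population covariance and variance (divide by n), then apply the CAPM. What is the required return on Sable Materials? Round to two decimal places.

9.10%

Mean R_i = (-10.7 + 9.7 − 11.5 − 3.5 + 12.6 + 2.9 + 16.8) / 7 = 2.3286%
Mean R_m = (-4.1 + 5.8 − 6.0 − 2.3 + 10.9 − 1.0 + 10.1) / 7 = 1.9143%
Σ(R_i − R̄_i)(R_m − R̄_m) = 450.0971  ⇒  Cov = 450.0971 / 7 = 64.2996
Σ(R_m − R̄_m)² = 287.9086  ⇒  Var(R_m) = 287.9086 / 7 = 41.1298
β = Cov / Var(R_m) = 64.2996 / 41.1298 = 1.5633
MRP = 6.61% − 2.19% = 4.42%
E(R) = R_f + β × MRP = 2.19% + 1.5633 × 4.42% = 9.10%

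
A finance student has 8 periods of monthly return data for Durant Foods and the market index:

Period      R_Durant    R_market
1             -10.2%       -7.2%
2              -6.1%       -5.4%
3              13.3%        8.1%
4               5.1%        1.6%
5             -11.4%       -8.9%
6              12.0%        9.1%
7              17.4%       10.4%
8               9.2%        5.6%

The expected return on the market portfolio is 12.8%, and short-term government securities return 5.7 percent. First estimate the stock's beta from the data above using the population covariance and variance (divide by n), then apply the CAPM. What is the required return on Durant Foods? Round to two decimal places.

Mean R_i = (-10.2 − 6.1 + 13.3 + 5.1 − 11.4 + 12.0 + 17.4 + 9.2) / 8 = 3.6625%
Mean R_m = (-7.2 − 5.4 + 8.1 + 1.6 − 8.9 + 9.1 + 10.4 + 5.6) / 8 = 1.6625%
Σ(R_i − R̄_i)(R_m − R̄_m) = 616.6988  ⇒  Cov = 616.6988 / 8 = 77.0874
Σ(R_m − R̄_m)² = 428.5988  ⇒  Var(R_m) = 428.5988 / 8 = 53.5749
β = Cov / Var(R_m) = 77.0874 / 53.5749 = 1.4389
MRP = 12.8% − 5.7% = 7.10%
E(R) = R_f + β × MRP = 5.7% + 1.4389 × 7.1% = 15.92%

15.92%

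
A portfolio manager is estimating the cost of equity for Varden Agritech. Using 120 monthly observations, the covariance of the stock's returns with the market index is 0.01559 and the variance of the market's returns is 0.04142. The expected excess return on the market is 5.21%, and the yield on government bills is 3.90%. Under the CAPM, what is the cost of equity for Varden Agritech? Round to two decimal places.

5.86%

β = Cov(R_i, R_m) / Var(R_m) = 0.01559 / 0.04142 = 0.3764
E(R) = R_f + β × MRP = 3.90% + 0.3764 × 5.21% = 5.86%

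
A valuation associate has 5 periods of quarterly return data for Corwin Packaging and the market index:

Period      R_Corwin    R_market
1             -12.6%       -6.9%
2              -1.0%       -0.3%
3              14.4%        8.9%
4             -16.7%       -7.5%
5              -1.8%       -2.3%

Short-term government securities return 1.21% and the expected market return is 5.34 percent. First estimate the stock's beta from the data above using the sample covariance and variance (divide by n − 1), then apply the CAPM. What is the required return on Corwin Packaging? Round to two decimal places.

Mean R_i = (-12.6 − 1.0 + 14.4 − 16.7 − 1.8) / 5 = -3.5400%
Mean R_m = (-6.9 − 0.3 + 8.9 − 7.5 − 2.3) / 5 = -1.6200%
Σ(R_i − R̄_i)(R_m − R̄_m) = 316.1160  ⇒  Cov = 316.1160 / 4 = 79.0290
Σ(R_m − R̄_m)² = 175.3280  ⇒  Var(R_m) = 175.3280 / 4 = 43.8320
β = Cov / Var(R_m) = 79.0290 / 43.8320 = 1.8030
MRP = 5.34% − 1.21% = 4.13%
E(R) = R_f + β × MRP = 1.21% + 1.8030 × 4.13% = 8.66%

8.66%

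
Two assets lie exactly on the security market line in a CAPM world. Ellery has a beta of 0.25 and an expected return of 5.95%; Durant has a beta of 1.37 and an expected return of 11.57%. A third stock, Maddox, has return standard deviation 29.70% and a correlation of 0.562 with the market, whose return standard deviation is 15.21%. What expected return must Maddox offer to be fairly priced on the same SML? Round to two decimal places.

MRP = (11.57% − 5.95%) / (1.37 − 0.25) = 5.0179%
R_f = 5.95% − 0.25 × 5.0179% = 4.6955%
β_Maddox = ρ·σ_i/σ_m = 0.562 × 29.70 / 15.21 = 1.0974
E(R_Maddox) = R_f + β × MRP = 4.6955% + 1.0974 × 5.0179% = 10.20%

10.20%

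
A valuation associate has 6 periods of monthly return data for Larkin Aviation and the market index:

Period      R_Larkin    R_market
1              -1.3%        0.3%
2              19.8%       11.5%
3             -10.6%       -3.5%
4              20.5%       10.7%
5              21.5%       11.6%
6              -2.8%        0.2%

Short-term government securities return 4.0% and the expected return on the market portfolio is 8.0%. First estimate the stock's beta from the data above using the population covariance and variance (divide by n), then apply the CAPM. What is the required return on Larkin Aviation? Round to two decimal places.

12.33%

Mean R_i = (-1.3 + 19.8 − 10.6 + 20.5 + 21.5 − 2.8) / 6 = 7.8500%
Mean R_m = (0.3 + 11.5 − 3.5 + 10.7 + 11.6 + 0.2) / 6 = 5.1333%
Σ(R_i − R̄_i)(R_m − R̄_m) = 490.8200  ⇒  Cov = 490.8200 / 6 = 81.8033
Σ(R_m − R̄_m)² = 235.5733  ⇒  Var(R_m) = 235.5733 / 6 = 39.2622
β = Cov / Var(R_m) = 81.8033 / 39.2622 = 2.0835
MRP = 8.0% − 4.0% = 4.00%
E(R) = R_f + β × MRP = 4.0% + 2.0835 × 4.0% = 12.33%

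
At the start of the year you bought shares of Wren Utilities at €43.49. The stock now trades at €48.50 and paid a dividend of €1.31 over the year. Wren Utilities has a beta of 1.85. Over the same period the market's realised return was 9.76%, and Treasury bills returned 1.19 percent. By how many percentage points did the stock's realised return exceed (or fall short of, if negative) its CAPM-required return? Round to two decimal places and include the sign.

-2.51%

Realised HPR = (P1 + D1 − P0) / P0 = (48.50 + 1.31 − 43.49) / 43.49 = 6.32 / 43.49 = 14.5321%
MRP = 9.76% − 1.19% = 8.57%
CAPM required = R_f + β·MRP = 1.19% + 1.85 × 8.57% = 17.0445%
α = realised − required = 14.5321% − 17.0445% = -2.51%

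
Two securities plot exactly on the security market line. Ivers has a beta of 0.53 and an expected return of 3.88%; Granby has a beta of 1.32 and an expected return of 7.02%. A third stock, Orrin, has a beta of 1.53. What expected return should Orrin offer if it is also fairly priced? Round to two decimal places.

MRP (SML slope) = (7.02% − 3.88%) / (1.32 − 0.53) = 3.14% / 0.79 = 3.9747%
R_f (intercept) = 3.88% − 0.53 × 3.9747% = 1.7734%
E(R_Orrin) = R_f + β × MRP = 1.7734% + 1.53 × 3.9747% = 7.85%

7.85%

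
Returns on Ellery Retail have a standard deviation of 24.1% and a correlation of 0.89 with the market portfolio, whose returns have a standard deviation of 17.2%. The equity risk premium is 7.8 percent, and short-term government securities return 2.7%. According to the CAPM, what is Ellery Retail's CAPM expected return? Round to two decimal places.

12.43%

β = ρ × σ_i / σ_m = 0.89 × 24.1% / 17.2% = 1.2470
E(R) = 2.7% + 1.2470 × 7.8% = 12.43%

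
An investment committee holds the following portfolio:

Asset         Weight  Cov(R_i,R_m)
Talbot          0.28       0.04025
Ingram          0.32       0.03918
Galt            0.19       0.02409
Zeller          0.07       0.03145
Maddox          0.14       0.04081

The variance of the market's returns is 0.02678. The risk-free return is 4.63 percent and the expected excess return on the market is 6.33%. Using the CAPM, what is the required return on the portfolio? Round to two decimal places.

13.21%

β_Talbot = 0.04025 / 0.02678 = 1.5030
β_Ingram = 0.03918 / 0.02678 = 1.4630
β_Galt = 0.02409 / 0.02678 = 0.8996
β_Zeller = 0.03145 / 0.02678 = 1.1744
β_Maddox = 0.04081 / 0.02678 = 1.5239
β_P = Σ w_i β_i = 0.28×1.5030 + 0.32×1.4630 + 0.19×0.8996 + 0.07×1.1744 + 0.14×1.5239 = 1.3555
E(R_P) = R_f + β_P × MRP = 4.63% + 1.3555 × 6.33% = 13.21%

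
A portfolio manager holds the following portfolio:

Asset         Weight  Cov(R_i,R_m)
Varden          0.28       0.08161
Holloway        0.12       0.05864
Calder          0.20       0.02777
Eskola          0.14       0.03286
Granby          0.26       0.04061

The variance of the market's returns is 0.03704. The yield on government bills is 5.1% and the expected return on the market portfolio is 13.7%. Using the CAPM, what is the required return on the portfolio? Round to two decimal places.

16.85%

β_Varden = 0.08161 / 0.03704 = 2.2033
β_Holloway = 0.05864 / 0.03704 = 1.5832
β_Calder = 0.02777 / 0.03704 = 0.7497
β_Eskola = 0.03286 / 0.03704 = 0.8871
β_Granby = 0.04061 / 0.03704 = 1.0964
β_P = Σ w_i β_i = 0.28×2.2033 + 0.12×1.5832 + 0.20×0.7497 + 0.14×0.8871 + 0.26×1.0964 = 1.3661
MRP = 13.7% − 5.1% = 8.60%
E(R_P) = R_f + β_P × MRP = 5.1% + 1.3661 × 8.6% = 16.85%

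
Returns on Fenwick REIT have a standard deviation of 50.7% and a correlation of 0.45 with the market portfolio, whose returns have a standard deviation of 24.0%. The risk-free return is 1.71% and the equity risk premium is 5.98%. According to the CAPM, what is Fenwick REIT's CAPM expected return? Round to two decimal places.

β = ρ × σ_i / σ_m = 0.45 × 50.7% / 24.0% = 0.9506
E(R) = 1.71% + 0.9506 × 5.98% = 7.39%

7.39%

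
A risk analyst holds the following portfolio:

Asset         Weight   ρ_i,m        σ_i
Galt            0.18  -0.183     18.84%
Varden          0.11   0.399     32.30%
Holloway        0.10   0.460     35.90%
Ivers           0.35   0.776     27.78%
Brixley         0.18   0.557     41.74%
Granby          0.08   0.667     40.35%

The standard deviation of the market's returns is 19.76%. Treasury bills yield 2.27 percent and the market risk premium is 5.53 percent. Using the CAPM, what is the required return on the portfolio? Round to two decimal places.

β_Galt = -0.183 × 18.84% / 19.76% = -0.1745
β_Varden = 0.399 × 32.30% / 19.76% = 0.6522
β_Holloway = 0.460 × 35.90% / 19.76% = 0.8357
β_Ivers = 0.776 × 27.78% / 19.76% = 1.0910
β_Brixley = 0.557 × 41.74% / 19.76% = 1.1766
β_Granby = 0.667 × 40.35% / 19.76% = 1.3620
β_P = Σ w_i β_i = 0.18×-0.1745 + 0.11×0.6522 + 0.10×0.8357 + 0.35×1.0910 + 0.18×1.1766 + 0.08×1.3620 = 0.8265
E(R_P) = R_f + β_P × MRP = 2.27% + 0.8265 × 5.53% = 6.84%

6.84%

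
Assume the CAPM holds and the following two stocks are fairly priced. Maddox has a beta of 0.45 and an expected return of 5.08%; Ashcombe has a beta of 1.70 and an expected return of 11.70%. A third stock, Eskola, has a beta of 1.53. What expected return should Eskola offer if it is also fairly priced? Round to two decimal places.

MRP (SML slope) = (11.70% − 5.08%) / (1.70 − 0.45) = 6.62% / 1.25 = 5.2960%
R_f (intercept) = 5.08% − 0.45 × 5.2960% = 2.6968%
E(R_Eskola) = R_f + β × MRP = 2.6968% + 1.53 × 5.2960% = 10.80%

10.80%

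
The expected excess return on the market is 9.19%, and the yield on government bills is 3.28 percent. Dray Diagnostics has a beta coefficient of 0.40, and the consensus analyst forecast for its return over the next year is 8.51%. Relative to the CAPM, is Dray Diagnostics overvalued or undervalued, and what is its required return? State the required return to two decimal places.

Undervalued; required return 6.96%

Required return = R_f + β·MRP = 3.28% + 0.40 × 9.19% = 6.96%
Forecast 8.51% > required 6.96% → the stock plots above the SML → undervalued.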